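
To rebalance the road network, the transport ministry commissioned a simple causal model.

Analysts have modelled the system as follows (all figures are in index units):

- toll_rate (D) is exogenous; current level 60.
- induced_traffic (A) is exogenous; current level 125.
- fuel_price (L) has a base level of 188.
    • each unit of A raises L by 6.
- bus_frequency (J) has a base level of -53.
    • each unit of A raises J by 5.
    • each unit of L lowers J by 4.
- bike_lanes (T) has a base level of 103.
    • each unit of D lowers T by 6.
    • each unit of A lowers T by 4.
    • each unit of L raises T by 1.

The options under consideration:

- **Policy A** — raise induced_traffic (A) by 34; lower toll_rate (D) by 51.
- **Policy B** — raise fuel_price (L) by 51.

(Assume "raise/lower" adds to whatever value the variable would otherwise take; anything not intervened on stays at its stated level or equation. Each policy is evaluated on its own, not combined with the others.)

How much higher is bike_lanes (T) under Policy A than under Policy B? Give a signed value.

323

Policy A (A + 34, D − 51):
  D = 60 − 51 = 9
  A = 125 + 34 = 159
  L = 188 + 6·159 = 1142
  T = 103 − 6·9 − 4·159 + 1142 = 555
Policy B (L + 51):
  D = 60
  A = 125
  L = 188 + 6·125 (+51 from intervention) = 989
  T = 103 − 6·60 − 4·125 + 989 = 232
T: 555 − 232 = 323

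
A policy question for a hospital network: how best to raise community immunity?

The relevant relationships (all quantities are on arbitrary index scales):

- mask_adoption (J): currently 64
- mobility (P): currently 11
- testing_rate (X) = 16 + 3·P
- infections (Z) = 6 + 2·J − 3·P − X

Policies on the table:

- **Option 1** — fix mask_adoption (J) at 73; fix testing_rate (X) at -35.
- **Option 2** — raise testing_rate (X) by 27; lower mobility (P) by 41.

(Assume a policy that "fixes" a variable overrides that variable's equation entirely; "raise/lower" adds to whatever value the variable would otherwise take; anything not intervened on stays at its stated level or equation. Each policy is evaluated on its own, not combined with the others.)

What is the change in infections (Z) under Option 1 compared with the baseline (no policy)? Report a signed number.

102

Baseline:
  J = 64
  P = 11
  X = 16 + 3·11 = 49
  Z = 6 + 2·64 − 3·11 − 49 = 52
Option 1 (J := 73, X := -35):
  J = 73
  P = 11
  X = -35
  Z = 6 + 2·73 − 3·11 − (-35) = 154
Change in Z: 154 − 52 = 102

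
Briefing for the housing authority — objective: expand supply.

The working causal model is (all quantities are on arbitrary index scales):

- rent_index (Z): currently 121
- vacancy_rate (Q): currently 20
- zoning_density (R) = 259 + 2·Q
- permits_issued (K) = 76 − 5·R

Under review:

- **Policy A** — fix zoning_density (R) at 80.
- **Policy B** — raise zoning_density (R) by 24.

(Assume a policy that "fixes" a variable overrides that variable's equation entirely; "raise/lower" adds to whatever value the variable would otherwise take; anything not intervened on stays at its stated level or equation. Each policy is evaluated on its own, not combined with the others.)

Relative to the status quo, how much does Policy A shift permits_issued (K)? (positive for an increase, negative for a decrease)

Baseline:
  Q = 20
  R = 259 + 2·20 = 299
  K = 76 − 5·299 = -1419
Policy A (R := 80):
  Q = 20
  R = 80
  K = 76 − 5·80 = -324
Change in K: -324 − (-1419) = 1095

1095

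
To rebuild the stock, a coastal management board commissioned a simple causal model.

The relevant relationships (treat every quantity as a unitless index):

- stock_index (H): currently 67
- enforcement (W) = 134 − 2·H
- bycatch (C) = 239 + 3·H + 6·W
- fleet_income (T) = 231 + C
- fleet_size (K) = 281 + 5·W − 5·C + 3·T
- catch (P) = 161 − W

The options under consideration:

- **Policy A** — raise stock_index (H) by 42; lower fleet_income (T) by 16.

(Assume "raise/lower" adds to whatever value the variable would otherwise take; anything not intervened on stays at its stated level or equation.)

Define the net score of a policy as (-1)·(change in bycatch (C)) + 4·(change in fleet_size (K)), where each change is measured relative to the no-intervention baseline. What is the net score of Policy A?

1530

Baseline:
  H = 67
  W = 134 − 2·67 = 0
  C = 239 + 3·67 + 6·0 = 440
  T = 231 + 440 = 671
  K = 281 + 5·0 − 5·440 + 3·671 = 94
Policy A (H + 42, T − 16):
  H = 67 + 42 = 109
  W = 134 − 2·109 = -84
  C = 239 + 3·109 + 6·(-84) = 62
  T = 231 + 62 (−16 from intervention) = 277
  K = 281 + 5·(-84) − 5·62 + 3·277 = 382
ΔC = 62 − 440 = -378; ΔK = 382 − 94 = 288
Score = (-1)·(-378) + 4·288 = 1530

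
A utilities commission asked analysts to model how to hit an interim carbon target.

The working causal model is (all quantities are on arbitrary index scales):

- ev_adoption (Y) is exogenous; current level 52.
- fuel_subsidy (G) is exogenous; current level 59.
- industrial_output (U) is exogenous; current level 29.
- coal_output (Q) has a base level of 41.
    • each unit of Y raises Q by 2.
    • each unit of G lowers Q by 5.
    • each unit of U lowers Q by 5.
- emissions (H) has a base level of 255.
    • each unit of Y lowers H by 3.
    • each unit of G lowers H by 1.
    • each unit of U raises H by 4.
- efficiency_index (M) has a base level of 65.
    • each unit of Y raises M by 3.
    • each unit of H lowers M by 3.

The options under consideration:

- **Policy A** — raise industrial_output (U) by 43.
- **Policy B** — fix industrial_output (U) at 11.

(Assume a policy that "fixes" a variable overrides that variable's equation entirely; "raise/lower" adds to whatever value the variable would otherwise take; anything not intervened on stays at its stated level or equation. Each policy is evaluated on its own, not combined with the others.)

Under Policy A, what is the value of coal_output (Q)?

-510

Policy A (U + 43):
  Y = 52
  G = 59
  U = 29 + 43 = 72
  Q = 41 + 2·52 − 5·59 − 5·72 = -510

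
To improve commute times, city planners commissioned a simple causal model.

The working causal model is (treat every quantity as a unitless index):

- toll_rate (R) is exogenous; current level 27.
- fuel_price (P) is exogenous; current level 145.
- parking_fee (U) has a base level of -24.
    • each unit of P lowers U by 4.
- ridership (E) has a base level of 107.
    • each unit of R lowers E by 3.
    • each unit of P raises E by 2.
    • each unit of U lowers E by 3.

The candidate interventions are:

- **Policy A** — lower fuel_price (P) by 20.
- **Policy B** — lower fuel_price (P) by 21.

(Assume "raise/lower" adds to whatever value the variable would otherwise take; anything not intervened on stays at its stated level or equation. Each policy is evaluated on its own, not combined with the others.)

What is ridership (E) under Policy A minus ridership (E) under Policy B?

14

Policy A (P − 20):
  R = 27
  P = 145 − 20 = 125
  U = -24 − 4·125 = -524
  E = 107 − 3·27 + 2·125 − 3·(-524) = 1848
Policy B (P − 21):
  R = 27
  P = 145 − 21 = 124
  U = -24 − 4·124 = -520
  E = 107 − 3·27 + 2·124 − 3·(-520) = 1834
E: 1848 − 1834 = 14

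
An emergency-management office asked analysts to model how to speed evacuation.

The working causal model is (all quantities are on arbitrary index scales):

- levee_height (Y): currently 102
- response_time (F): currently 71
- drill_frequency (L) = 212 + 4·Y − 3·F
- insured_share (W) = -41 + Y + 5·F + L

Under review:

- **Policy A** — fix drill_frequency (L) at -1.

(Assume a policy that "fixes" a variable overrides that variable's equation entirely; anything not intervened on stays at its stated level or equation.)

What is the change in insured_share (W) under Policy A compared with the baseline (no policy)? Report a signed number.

-408

Baseline:
  Y = 102
  F = 71
  L = 212 + 4·102 − 3·71 = 407
  W = -41 + 102 + 5·71 + 407 = 823
Policy A (L := -1):
  Y = 102
  F = 71
  L = -1
  W = -41 + 102 + 5·71 + (-1) = 415
Change in W: 415 − 823 = -408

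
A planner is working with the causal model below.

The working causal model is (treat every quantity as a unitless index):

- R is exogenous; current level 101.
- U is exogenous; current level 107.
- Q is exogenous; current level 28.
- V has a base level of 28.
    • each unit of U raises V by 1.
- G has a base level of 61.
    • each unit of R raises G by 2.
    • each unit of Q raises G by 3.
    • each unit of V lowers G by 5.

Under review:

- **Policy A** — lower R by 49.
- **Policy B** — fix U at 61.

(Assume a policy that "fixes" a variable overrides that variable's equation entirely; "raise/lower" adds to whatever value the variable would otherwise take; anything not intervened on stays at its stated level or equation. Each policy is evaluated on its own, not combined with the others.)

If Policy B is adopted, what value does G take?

Policy B (U := 61):
  R = 101
  U = 61
  Q = 28
  V = 28 + 61 = 89
  G = 61 + 2·101 + 3·28 − 5·89 = -98

-98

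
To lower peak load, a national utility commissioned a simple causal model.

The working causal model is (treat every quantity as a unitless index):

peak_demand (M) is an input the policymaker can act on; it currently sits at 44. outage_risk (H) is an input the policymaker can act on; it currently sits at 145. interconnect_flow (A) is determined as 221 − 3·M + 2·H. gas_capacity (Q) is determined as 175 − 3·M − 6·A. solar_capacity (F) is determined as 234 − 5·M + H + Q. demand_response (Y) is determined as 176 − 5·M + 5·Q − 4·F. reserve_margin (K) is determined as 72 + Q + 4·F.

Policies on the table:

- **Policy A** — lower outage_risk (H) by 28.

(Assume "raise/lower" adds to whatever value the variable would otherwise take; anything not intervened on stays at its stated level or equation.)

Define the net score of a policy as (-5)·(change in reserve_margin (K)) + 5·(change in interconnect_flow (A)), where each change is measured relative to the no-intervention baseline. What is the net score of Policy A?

Baseline:
  M = 44
  H = 145
  A = 221 − 3·44 + 2·145 = 379
  Q = 175 − 3·44 − 6·379 = -2231
  F = 234 − 5·44 + 145 + (-2231) = -2072
  K = 72 + (-2231) + 4·(-2072) = -10447
Policy A (H − 28):
  M = 44
  H = 145 − 28 = 117
  A = 221 − 3·44 + 2·117 = 323
  Q = 175 − 3·44 − 6·323 = -1895
  F = 234 − 5·44 + 117 + (-1895) = -1764
  K = 72 + (-1895) + 4·(-1764) = -8879
ΔK = -8879 − (-10447) = 1568; ΔA = 323 − 379 = -56
Score = (-5)·1568 + 5·(-56) = -8120

-8120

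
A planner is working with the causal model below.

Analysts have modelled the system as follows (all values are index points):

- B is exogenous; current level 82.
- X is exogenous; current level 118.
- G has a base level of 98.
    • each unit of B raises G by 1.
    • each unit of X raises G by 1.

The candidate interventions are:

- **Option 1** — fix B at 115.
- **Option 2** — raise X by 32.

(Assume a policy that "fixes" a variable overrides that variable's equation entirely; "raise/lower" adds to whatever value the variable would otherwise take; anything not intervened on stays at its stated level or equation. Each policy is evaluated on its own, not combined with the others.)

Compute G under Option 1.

Option 1 (B := 115):
  B = 115
  X = 118
  G = 98 + 115 + 118 = 331

331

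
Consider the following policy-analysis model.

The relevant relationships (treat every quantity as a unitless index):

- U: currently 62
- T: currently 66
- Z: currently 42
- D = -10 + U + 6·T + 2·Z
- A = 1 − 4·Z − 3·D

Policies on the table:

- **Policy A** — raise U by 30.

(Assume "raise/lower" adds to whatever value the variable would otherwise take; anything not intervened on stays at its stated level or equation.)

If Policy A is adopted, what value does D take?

562

Policy A (U + 30):
  U = 62 + 30 = 92
  T = 66
  Z = 42
  D = -10 + 92 + 6·66 + 2·42 = 562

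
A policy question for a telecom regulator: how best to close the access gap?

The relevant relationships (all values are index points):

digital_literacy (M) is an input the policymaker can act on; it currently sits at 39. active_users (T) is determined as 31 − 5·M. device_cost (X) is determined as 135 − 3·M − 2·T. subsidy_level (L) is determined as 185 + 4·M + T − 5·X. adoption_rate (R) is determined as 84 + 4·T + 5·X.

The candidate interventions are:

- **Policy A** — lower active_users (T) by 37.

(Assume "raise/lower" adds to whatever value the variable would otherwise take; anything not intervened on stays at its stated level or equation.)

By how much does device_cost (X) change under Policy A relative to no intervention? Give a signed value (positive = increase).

Baseline:
  M = 39
  T = 31 − 5·39 = -164
  X = 135 − 3·39 − 2·(-164) = 346
Policy A (T − 37):
  M = 39
  T = 31 − 5·39 (−37 from intervention) = -201
  X = 135 − 3·39 − 2·(-201) = 420
Change in X: 420 − 346 = 74

74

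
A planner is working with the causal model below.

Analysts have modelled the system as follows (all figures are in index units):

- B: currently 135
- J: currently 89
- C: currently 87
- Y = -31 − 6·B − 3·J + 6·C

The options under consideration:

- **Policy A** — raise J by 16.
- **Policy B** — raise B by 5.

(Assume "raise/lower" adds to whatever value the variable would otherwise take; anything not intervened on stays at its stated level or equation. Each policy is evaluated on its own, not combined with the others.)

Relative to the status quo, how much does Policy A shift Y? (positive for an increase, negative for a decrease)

Baseline:
  B = 135
  J = 89
  C = 87
  Y = -31 − 6·135 − 3·89 + 6·87 = -586
Policy A (J + 16):
  B = 135
  J = 89 + 16 = 105
  C = 87
  Y = -31 − 6·135 − 3·105 + 6·87 = -634
Change in Y: -634 − (-586) = -48

-48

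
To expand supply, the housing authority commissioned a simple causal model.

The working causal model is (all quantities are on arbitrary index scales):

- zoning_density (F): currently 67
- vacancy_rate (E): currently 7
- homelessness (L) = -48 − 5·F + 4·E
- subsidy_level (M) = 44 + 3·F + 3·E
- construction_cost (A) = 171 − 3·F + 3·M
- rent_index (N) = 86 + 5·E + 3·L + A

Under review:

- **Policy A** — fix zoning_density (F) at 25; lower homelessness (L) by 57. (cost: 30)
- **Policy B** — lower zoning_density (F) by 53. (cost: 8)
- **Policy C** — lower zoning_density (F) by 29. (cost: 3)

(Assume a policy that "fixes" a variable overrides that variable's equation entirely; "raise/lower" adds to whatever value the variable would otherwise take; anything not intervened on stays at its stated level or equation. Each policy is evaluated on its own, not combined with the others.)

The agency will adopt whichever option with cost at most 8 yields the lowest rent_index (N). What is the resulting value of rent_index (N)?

85

Policy B (F − 53):
  F = 67 − 53 = 14
  E = 7
  L = -48 − 5·14 + 4·7 = -90
  M = 44 + 3·14 + 3·7 = 107
  A = 171 − 3·14 + 3·107 = 450
  N = 86 + 5·7 + 3·(-90) + 450 = 301
Policy C (F − 29):
  F = 67 − 29 = 38
  E = 7
  L = -48 − 5·38 + 4·7 = -210
  M = 44 + 3·38 + 3·7 = 179
  A = 171 − 3·38 + 3·179 = 594
  N = 86 + 5·7 + 3·(-210) + 594 = 85
Comparing — Policy B: N=301, Policy C: N=85. Lowest is 85 (Policy C).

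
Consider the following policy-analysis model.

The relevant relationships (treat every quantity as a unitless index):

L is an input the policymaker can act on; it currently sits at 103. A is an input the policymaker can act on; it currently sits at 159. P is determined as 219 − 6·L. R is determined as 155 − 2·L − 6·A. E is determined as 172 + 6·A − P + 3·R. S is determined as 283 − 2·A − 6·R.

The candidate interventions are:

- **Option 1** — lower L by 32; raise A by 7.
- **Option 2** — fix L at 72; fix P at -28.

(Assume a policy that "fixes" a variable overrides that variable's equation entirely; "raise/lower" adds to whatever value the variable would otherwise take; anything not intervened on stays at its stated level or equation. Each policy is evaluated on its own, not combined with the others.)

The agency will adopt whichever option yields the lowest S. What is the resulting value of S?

Option 1 (L − 32, A + 7):
  L = 103 − 32 = 71
  A = 159 + 7 = 166
  R = 155 − 2·71 − 6·166 = -983
  S = 283 − 2·166 − 6·(-983) = 5849
Option 2 (L := 72, P := -28):
  L = 72
  A = 159
  R = 155 − 2·72 − 6·159 = -943
  S = 283 − 2·159 − 6·(-943) = 5623
Comparing — Option 1: S=5849, Option 2: S=5623. Lowest is 5623 (Option 2).

5623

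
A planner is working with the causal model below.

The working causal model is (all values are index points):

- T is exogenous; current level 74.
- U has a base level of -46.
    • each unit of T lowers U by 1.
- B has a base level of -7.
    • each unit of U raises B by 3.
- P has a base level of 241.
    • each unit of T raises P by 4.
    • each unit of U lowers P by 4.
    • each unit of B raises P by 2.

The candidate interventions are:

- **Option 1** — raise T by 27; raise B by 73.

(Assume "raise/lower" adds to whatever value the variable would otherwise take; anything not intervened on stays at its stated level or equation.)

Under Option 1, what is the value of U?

-147

Option 1 (T + 27, B + 73):
  T = 74 + 27 = 101
  U = -46 − 101 = -147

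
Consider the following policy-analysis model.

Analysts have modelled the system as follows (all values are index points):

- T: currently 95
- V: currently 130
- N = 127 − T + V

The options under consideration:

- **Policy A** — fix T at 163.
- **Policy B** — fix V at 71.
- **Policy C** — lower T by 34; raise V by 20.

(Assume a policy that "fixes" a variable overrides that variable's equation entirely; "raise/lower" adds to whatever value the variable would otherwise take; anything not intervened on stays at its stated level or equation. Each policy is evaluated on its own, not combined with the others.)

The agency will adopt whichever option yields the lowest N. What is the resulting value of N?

94

Policy A (T := 163):
  T = 163
  V = 130
  N = 127 − 163 + 130 = 94
Policy B (V := 71):
  T = 95
  V = 71
  N = 127 − 95 + 71 = 103
Policy C (T − 34, V + 20):
  T = 95 − 34 = 61
  V = 130 + 20 = 150
  N = 127 − 61 + 150 = 216
Comparing — Policy A: N=94, Policy B: N=103, Policy C: N=216. Lowest is 94 (Policy A).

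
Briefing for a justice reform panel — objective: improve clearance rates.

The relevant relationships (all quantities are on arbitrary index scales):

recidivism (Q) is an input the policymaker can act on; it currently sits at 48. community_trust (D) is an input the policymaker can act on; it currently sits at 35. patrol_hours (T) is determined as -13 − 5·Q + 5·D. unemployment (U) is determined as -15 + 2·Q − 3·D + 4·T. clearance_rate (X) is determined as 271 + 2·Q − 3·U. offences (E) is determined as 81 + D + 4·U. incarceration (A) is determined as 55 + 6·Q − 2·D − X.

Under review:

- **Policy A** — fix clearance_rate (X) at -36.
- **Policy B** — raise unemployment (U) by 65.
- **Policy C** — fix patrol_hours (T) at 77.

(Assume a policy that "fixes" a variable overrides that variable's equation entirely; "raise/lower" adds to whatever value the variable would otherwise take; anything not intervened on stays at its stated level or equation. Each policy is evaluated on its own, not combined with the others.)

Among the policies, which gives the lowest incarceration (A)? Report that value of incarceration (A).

Policy A (X := -36):
  Q = 48
  D = 35
  T = -13 − 5·48 + 5·35 = -78
  U = -15 + 2·48 − 3·35 + 4·(-78) = -336
  X = -36
  A = 55 + 6·48 − 2·35 − (-36) = 309
Policy B (U + 65):
  Q = 48
  D = 35
  T = -13 − 5·48 + 5·35 = -78
  U = -15 + 2·48 − 3·35 + 4·(-78) (+65 from intervention) = -271
  X = 271 + 2·48 − 3·(-271) = 1180
  A = 55 + 6·48 − 2·35 − 1180 = -907
Policy C (T := 77):
  Q = 48
  D = 35
  T = 77
  U = -15 + 2·48 − 3·35 + 4·77 = 284
  X = 271 + 2·48 − 3·284 = -485
  A = 55 + 6·48 − 2·35 − (-485) = 758
Comparing — Policy A: A=309, Policy B: A=-907, Policy C: A=758. Lowest is -907 (Policy B).

-907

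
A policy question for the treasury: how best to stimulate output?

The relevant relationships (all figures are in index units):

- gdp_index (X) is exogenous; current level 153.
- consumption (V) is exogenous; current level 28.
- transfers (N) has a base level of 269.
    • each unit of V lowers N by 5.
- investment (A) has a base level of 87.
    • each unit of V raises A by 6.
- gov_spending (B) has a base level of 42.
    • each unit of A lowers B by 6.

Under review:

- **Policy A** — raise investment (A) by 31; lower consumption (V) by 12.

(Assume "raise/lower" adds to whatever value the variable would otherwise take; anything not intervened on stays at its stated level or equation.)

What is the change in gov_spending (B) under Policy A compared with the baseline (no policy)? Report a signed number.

Baseline:
  V = 28
  A = 87 + 6·28 = 255
  B = 42 − 6·255 = -1488
Policy A (A + 31, V − 12):
  V = 28 − 12 = 16
  A = 87 + 6·16 (+31 from intervention) = 214
  B = 42 − 6·214 = -1242
Change in B: -1242 − (-1488) = 246

246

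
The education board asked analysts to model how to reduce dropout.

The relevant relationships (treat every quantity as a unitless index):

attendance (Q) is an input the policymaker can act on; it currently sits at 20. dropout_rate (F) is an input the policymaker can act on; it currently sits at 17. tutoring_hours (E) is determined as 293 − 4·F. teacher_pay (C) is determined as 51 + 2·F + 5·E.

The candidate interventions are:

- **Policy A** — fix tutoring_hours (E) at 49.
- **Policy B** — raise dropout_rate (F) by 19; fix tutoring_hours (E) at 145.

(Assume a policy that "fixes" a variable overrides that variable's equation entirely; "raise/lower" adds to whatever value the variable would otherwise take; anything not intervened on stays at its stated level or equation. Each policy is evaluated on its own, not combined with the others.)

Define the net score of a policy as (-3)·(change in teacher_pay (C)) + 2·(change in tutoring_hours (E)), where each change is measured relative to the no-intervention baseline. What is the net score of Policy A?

Baseline:
  F = 17
  E = 293 − 4·17 = 225
  C = 51 + 2·17 + 5·225 = 1210
Policy A (E := 49):
  F = 17
  E = 49
  C = 51 + 2·17 + 5·49 = 330
ΔC = 330 − 1210 = -880; ΔE = 49 − 225 = -176
Score = (-3)·(-880) + 2·(-176) = 2288

2288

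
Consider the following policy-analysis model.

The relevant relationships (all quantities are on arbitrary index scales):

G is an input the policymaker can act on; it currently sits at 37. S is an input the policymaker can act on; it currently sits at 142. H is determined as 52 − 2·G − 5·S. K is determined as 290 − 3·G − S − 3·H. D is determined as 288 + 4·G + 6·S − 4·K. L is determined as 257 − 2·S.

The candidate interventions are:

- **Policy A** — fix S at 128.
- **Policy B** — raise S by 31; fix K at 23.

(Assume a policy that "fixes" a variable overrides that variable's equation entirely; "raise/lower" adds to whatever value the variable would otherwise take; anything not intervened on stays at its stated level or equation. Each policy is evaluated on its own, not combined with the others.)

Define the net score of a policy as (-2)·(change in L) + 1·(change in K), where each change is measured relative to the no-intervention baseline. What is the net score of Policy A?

Baseline:
  G = 37
  S = 142
  H = 52 − 2·37 − 5·142 = -732
  K = 290 − 3·37 − 142 − 3·(-732) = 2233
  L = 257 − 2·142 = -27
Policy A (S := 128):
  G = 37
  S = 128
  H = 52 − 2·37 − 5·128 = -662
  K = 290 − 3·37 − 128 − 3·(-662) = 2037
  L = 257 − 2·128 = 1
ΔL = 1 − (-27) = 28; ΔK = 2037 − 2233 = -196
Score = (-2)·28 + 1·(-196) = -252

-252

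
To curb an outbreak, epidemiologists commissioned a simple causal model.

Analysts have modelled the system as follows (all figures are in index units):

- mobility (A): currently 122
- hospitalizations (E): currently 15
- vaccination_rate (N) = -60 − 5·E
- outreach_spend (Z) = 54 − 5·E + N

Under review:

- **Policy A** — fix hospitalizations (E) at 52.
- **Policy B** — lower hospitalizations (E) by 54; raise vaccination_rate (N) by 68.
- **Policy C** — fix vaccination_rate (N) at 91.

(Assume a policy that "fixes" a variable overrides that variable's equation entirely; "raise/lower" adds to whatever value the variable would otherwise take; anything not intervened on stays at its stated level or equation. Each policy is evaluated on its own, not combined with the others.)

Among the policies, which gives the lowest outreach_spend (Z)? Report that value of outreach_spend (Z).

Policy A (E := 52):
  E = 52
  N = -60 − 5·52 = -320
  Z = 54 − 5·52 + (-320) = -526
Policy B (E − 54, N + 68):
  E = 15 − 54 = -39
  N = -60 − 5·(-39) (+68 from intervention) = 203
  Z = 54 − 5·(-39) + 203 = 452
Policy C (N := 91):
  E = 15
  N = 91
  Z = 54 − 5·15 + 91 = 70
Comparing — Policy A: Z=-526, Policy B: Z=452, Policy C: Z=70. Lowest is -526 (Policy A).

-526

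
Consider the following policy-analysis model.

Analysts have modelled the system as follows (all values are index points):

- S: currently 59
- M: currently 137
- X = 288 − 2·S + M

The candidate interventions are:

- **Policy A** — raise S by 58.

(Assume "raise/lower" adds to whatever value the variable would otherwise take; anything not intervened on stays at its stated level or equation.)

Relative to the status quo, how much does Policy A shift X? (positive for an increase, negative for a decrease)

-116

Baseline:
  S = 59
  M = 137
  X = 288 − 2·59 + 137 = 307
Policy A (S + 58):
  S = 59 + 58 = 117
  M = 137
  X = 288 − 2·117 + 137 = 191
Change in X: 191 − 307 = -116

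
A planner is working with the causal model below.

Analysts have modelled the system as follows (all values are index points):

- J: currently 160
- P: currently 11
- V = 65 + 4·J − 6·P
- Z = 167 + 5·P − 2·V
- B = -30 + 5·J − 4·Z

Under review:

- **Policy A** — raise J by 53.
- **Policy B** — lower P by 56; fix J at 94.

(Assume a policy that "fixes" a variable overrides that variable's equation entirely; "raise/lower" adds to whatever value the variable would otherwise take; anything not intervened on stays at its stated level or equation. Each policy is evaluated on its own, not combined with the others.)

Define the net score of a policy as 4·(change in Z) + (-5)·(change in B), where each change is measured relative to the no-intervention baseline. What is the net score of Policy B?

-8526

Baseline:
  J = 160
  P = 11
  V = 65 + 4·160 − 6·11 = 639
  Z = 167 + 5·11 − 2·639 = -1056
  B = -30 + 5·160 − 4·(-1056) = 4994
Policy B (P − 56, J := 94):
  J = 94
  P = 11 − 56 = -45
  V = 65 + 4·94 − 6·(-45) = 711
  Z = 167 + 5·(-45) − 2·711 = -1480
  B = -30 + 5·94 − 4·(-1480) = 6360
ΔZ = -1480 − (-1056) = -424; ΔB = 6360 − 4994 = 1366
Score = 4·(-424) + (-5)·1366 = -8526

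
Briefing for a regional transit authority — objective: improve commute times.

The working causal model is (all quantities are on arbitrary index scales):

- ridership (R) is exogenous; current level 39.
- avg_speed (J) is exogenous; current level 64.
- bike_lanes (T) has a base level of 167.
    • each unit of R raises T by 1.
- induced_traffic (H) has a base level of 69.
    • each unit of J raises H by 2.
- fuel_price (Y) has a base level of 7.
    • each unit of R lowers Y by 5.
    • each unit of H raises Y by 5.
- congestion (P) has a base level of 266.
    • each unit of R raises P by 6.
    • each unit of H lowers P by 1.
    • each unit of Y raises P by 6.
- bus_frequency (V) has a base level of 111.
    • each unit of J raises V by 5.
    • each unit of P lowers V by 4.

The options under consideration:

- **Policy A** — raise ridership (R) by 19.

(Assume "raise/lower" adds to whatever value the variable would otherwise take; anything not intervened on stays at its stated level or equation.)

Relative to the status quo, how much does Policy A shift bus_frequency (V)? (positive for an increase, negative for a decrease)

1824

Baseline:
  R = 39
  J = 64
  H = 69 + 2·64 = 197
  Y = 7 − 5·39 + 5·197 = 797
  P = 266 + 6·39 − 197 + 6·797 = 5085
  V = 111 + 5·64 − 4·5085 = -19909
Policy A (R + 19):
  R = 39 + 19 = 58
  J = 64
  H = 69 + 2·64 = 197
  Y = 7 − 5·58 + 5·197 = 702
  P = 266 + 6·58 − 197 + 6·702 = 4629
  V = 111 + 5·64 − 4·4629 = -18085
Change in V: -18085 − (-19909) = 1824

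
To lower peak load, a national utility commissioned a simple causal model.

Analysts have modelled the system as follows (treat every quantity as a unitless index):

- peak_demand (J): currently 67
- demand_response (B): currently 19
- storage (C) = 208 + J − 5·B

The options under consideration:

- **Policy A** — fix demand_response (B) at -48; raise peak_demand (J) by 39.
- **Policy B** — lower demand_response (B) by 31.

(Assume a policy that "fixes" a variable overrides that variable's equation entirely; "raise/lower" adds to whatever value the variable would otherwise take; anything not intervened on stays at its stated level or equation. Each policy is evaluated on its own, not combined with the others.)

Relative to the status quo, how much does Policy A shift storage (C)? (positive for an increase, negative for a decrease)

Baseline:
  J = 67
  B = 19
  C = 208 + 67 − 5·19 = 180
Policy A (B := -48, J + 39):
  J = 67 + 39 = 106
  B = -48
  C = 208 + 106 − 5·(-48) = 554
Change in C: 554 − 180 = 374

374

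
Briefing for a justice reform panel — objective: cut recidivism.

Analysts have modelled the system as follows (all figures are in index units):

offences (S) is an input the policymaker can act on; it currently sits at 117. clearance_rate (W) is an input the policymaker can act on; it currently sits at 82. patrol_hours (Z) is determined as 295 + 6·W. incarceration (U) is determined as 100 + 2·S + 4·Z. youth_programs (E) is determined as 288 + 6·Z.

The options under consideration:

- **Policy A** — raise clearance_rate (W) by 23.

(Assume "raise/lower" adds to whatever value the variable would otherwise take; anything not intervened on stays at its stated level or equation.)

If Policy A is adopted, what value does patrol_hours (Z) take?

Policy A (W + 23):
  W = 82 + 23 = 105
  Z = 295 + 6·105 = 925

925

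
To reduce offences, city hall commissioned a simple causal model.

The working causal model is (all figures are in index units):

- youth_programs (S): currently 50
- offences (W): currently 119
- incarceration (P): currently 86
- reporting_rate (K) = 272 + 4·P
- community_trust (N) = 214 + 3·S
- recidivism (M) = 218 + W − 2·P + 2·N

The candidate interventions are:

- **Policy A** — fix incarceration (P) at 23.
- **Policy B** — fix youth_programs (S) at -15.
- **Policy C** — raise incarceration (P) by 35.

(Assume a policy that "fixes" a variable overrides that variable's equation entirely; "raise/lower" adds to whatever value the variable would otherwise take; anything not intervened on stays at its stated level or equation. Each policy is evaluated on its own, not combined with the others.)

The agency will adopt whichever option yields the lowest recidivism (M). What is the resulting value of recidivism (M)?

503

Policy A (P := 23):
  S = 50
  W = 119
  P = 23
  N = 214 + 3·50 = 364
  M = 218 + 119 − 2·23 + 2·364 = 1019
Policy B (S := -15):
  S = -15
  W = 119
  P = 86
  N = 214 + 3·(-15) = 169
  M = 218 + 119 − 2·86 + 2·169 = 503
Policy C (P + 35):
  S = 50
  W = 119
  P = 86 + 35 = 121
  N = 214 + 3·50 = 364
  M = 218 + 119 − 2·121 + 2·364 = 823
Comparing — Policy A: M=1019, Policy B: M=503, Policy C: M=823. Lowest is 503 (Policy B).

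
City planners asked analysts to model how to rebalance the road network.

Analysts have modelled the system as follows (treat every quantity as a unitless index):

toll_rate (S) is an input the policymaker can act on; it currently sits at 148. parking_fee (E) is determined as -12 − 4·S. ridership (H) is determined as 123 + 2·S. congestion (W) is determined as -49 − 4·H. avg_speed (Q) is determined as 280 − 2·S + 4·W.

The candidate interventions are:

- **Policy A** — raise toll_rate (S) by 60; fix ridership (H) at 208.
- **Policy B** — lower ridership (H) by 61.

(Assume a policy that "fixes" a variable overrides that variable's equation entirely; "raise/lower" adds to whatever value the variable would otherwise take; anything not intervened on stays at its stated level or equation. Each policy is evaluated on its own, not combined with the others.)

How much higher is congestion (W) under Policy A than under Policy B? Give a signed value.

Policy A (S + 60, H := 208):
  S = 148 + 60 = 208
  H = 208
  W = -49 − 4·208 = -881
Policy B (H − 61):
  S = 148
  H = 123 + 2·148 (−61 from intervention) = 358
  W = -49 − 4·358 = -1481
W: -881 − (-1481) = 600

600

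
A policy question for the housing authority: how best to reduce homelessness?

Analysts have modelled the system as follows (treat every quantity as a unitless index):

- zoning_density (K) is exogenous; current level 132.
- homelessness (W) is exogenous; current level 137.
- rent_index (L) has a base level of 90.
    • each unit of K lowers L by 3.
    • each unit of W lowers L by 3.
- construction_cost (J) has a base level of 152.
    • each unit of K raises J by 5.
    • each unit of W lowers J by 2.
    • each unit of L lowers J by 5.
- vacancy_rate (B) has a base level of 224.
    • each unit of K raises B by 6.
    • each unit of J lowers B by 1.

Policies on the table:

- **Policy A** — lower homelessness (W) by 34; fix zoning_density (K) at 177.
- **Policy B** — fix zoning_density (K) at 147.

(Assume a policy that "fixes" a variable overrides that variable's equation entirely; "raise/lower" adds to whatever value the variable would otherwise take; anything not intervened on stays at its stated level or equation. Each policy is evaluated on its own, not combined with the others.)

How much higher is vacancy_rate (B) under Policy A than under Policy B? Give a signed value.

Policy A (W − 34, K := 177):
  K = 177
  W = 137 − 34 = 103
  L = 90 − 3·177 − 3·103 = -750
  J = 152 + 5·177 − 2·103 − 5·(-750) = 4581
  B = 224 + 6·177 − 4581 = -3295
Policy B (K := 147):
  K = 147
  W = 137
  L = 90 − 3·147 − 3·137 = -762
  J = 152 + 5·147 − 2·137 − 5·(-762) = 4423
  B = 224 + 6·147 − 4423 = -3317
B: -3295 − (-3317) = 22

22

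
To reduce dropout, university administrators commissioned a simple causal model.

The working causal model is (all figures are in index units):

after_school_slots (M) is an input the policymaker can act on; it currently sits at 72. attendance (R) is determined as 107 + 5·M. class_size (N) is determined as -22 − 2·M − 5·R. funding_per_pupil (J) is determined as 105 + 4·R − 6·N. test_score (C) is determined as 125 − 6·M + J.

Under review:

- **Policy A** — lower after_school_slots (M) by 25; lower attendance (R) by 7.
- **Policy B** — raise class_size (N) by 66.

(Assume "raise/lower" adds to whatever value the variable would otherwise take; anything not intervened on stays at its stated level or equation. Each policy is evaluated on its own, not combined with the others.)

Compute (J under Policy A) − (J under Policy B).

Policy A (M − 25, R − 7):
  M = 72 − 25 = 47
  R = 107 + 5·47 (−7 from intervention) = 335
  N = -22 − 2·47 − 5·335 = -1791
  J = 105 + 4·335 − 6·(-1791) = 12191
Policy B (N + 66):
  M = 72
  R = 107 + 5·72 = 467
  N = -22 − 2·72 − 5·467 (+66 from intervention) = -2435
  J = 105 + 4·467 − 6·(-2435) = 16583
J: 12191 − 16583 = -4392

-4392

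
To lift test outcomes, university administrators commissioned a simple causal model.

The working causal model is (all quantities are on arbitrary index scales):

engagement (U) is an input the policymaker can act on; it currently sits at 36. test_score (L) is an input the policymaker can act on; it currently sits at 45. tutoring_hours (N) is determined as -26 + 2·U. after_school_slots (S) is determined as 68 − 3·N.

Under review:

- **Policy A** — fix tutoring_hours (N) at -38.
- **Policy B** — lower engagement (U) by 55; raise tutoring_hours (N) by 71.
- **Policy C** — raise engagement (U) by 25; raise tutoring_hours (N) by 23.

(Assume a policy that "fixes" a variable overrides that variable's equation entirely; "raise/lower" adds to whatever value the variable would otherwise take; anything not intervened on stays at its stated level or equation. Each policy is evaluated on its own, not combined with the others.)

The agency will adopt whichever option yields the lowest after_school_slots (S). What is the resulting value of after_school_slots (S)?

Policy A (N := -38):
  U = 36
  N = -38
  S = 68 − 3·(-38) = 182
Policy B (U − 55, N + 71):
  U = 36 − 55 = -19
  N = -26 + 2·(-19) (+71 from intervention) = 7
  S = 68 − 3·7 = 47
Policy C (U + 25, N + 23):
  U = 36 + 25 = 61
  N = -26 + 2·61 (+23 from intervention) = 119
  S = 68 − 3·119 = -289
Comparing — Policy A: S=182, Policy B: S=47, Policy C: S=-289. Lowest is -289 (Policy C).

-289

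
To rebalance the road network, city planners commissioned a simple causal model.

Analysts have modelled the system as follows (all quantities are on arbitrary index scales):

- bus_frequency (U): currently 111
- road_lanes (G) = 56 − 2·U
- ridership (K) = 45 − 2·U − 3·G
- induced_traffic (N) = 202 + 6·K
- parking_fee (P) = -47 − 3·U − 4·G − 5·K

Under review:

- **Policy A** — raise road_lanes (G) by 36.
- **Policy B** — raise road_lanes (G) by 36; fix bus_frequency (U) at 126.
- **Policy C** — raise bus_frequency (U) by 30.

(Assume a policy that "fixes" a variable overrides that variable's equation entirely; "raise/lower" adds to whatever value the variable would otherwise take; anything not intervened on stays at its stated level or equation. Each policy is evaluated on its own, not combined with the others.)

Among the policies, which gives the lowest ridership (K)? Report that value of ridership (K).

213

Policy A (G + 36):
  U = 111
  G = 56 − 2·111 (+36 from intervention) = -130
  K = 45 − 2·111 − 3·(-130) = 213
Policy B (G + 36, U := 126):
  U = 126
  G = 56 − 2·126 (+36 from intervention) = -160
  K = 45 − 2·126 − 3·(-160) = 273
Policy C (U + 30):
  U = 111 + 30 = 141
  G = 56 − 2·141 = -226
  K = 45 − 2·141 − 3·(-226) = 441
Comparing — Policy A: K=213, Policy B: K=273, Policy C: K=441. Lowest is 213 (Policy A).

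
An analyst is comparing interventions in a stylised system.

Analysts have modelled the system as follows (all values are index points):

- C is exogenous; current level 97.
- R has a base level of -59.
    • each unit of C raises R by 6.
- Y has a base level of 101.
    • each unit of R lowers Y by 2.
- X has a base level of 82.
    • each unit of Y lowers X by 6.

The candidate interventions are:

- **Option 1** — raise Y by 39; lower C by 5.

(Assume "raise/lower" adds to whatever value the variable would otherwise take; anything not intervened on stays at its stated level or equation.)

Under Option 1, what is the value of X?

5158

Option 1 (Y + 39, C − 5):
  C = 97 − 5 = 92
  R = -59 + 6·92 = 493
  Y = 101 − 2·493 (+39 from intervention) = -846
  X = 82 − 6·(-846) = 5158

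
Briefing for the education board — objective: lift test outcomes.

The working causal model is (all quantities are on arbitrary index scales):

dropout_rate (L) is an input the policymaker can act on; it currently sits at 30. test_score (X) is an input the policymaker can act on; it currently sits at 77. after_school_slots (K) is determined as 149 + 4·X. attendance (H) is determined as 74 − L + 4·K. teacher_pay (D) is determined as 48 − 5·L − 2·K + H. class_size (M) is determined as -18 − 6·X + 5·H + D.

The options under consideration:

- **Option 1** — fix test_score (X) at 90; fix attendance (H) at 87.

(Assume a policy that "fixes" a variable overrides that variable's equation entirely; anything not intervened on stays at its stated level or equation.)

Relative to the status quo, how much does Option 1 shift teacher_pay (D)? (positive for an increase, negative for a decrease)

-1889

Baseline:
  L = 30
  X = 77
  K = 149 + 4·77 = 457
  H = 74 − 30 + 4·457 = 1872
  D = 48 − 5·30 − 2·457 + 1872 = 856
Option 1 (X := 90, H := 87):
  L = 30
  X = 90
  K = 149 + 4·90 = 509
  H = 87
  D = 48 − 5·30 − 2·509 + 87 = -1033
Change in D: -1033 − 856 = -1889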